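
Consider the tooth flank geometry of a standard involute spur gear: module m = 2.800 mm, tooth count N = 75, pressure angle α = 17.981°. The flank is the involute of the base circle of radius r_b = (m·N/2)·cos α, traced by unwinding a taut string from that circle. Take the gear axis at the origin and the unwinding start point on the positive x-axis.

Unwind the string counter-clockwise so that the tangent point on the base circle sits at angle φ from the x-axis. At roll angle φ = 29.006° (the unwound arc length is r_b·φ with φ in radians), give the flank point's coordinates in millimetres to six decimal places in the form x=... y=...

pitch radius r_p = m·N/2 = 2.800·75/2 = 105.000000
base radius r_b = r_p·cos α = 105.000000·cos 17.981° = 99.871688
roll angle φ = 29.006° = 0.50625020 rad
x = r_b·(cos φ + φ·sin φ) = 99.871688·(0.87456893 + 0.50625020·0.48490121) = 111.861311
y = r_b·(sin φ − φ·cos φ) = 99.871688·(0.48490121 − 0.50625020·0.87456893) = 4.209642

x=111.861311 y=4.209642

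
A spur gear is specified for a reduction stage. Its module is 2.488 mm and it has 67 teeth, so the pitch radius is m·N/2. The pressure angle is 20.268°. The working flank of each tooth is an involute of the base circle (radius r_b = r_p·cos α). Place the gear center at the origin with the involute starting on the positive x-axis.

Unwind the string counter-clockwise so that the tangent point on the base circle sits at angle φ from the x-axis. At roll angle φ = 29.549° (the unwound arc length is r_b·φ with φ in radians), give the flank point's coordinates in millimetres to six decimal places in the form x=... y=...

x=87.903979 y=3.480808

pitch radius r_p = m·N/2 = 2.488·67/2 = 83.348000
base radius r_b = r_p·cos α = 83.348000·cos 20.268° = 78.187305
roll angle φ = 29.549° = 0.51572734 rad
x = r_b·(cos φ + φ·sin φ) = 78.187305·(0.86993425 + 0.51572734·0.49316772) = 87.903979
y = r_b·(sin φ − φ·cos φ) = 78.187305·(0.49316772 − 0.51572734·0.86993425) = 3.480808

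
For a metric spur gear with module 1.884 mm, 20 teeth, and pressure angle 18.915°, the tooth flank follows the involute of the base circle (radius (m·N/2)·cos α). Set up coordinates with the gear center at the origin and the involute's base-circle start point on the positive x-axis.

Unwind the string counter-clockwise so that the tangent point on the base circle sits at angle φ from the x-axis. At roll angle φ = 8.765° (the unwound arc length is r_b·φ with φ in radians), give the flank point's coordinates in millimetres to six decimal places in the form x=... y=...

pitch radius r_p = m·N/2 = 1.884·20/2 = 18.840000
base radius r_b = r_p·cos α = 18.840000·cos 18.915° = 17.822650
roll angle φ = 8.765° = 0.15297811 rad
x = r_b·(cos φ + φ·sin φ) = 17.822650·(0.98832165 + 0.15297811·0.15238213) = 18.029977
y = r_b·(sin φ − φ·cos φ) = 17.822650·(0.15238213 − 0.15297811·0.98832165) = 0.021219

x=18.029977 y=0.021219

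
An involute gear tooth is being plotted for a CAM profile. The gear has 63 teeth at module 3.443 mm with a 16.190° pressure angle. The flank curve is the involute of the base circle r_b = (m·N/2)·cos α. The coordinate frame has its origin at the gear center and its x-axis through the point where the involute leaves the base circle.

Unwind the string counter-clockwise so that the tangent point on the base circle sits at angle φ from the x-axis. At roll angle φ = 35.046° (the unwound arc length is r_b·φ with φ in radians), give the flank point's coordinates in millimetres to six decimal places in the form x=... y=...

x=121.852439 y=7.651797

pitch radius r_p = m·N/2 = 3.443·63/2 = 108.454500
base radius r_b = r_p·cos α = 108.454500·cos 16.190° = 104.153451
roll angle φ = 35.046° = 0.61166809 rad
x = r_b·(cos φ + φ·sin φ) = 104.153451·(0.81869128 + 0.61166809·0.57423391) = 121.852439
y = r_b·(sin φ − φ·cos φ) = 104.153451·(0.57423391 − 0.61166809·0.81869128) = 7.651797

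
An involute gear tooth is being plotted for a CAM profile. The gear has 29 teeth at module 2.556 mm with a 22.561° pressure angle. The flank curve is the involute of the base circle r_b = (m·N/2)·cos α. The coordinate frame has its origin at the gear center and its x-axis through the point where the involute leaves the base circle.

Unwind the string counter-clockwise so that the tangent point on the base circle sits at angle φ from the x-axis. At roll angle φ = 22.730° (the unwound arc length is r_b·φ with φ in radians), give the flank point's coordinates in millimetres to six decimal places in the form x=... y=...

x=36.813906 y=0.701150

pitch radius r_p = m·N/2 = 2.556·29/2 = 37.062000
base radius r_b = r_p·cos α = 37.062000·cos 22.561° = 34.225704
roll angle φ = 22.730° = 0.39671334 rad
x = r_b·(cos φ + φ·sin φ) = 34.225704·(0.92233590 + 0.39671334·0.38638903) = 36.813906
y = r_b·(sin φ − φ·cos φ) = 34.225704·(0.38638903 − 0.39671334·0.92233590) = 0.701150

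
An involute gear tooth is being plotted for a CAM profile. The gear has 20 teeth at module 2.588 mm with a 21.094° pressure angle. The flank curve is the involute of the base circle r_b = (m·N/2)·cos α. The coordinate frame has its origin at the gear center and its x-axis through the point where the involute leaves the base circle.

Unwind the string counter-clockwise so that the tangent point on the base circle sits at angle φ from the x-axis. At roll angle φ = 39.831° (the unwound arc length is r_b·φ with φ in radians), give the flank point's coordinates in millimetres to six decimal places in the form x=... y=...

x=29.294154 y=2.575614

pitch radius r_p = m·N/2 = 2.588·20/2 = 25.880000
base radius r_b = r_p·cos α = 25.880000·cos 21.094° = 24.145813
roll angle φ = 39.831° = 0.69518209 rad
x = r_b·(cos φ + φ·sin φ) = 24.145813·(0.76793708 + 0.69518209·0.64052529) = 29.294154
y = r_b·(sin φ − φ·cos φ) = 24.145813·(0.64052529 − 0.69518209·0.76793708) = 2.575614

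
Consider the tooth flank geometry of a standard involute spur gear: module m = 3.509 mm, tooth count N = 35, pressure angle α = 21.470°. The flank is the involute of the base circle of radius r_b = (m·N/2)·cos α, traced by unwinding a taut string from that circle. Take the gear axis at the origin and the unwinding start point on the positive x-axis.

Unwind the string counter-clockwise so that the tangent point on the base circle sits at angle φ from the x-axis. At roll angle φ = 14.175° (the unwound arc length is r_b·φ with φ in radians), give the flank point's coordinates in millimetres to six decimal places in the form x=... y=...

x=58.868602 y=0.286687

pitch radius r_p = m·N/2 = 3.509·35/2 = 61.407500
base radius r_b = r_p·cos α = 61.407500·cos 21.470° = 57.146393
roll angle φ = 14.175° = 0.24740042 rad
x = r_b·(cos φ + φ·sin φ) = 57.146393·(0.96955229 + 0.24740042·0.24488436) = 58.868602
y = r_b·(sin φ − φ·cos φ) = 57.146393·(0.24488436 − 0.24740042·0.96955229) = 0.286687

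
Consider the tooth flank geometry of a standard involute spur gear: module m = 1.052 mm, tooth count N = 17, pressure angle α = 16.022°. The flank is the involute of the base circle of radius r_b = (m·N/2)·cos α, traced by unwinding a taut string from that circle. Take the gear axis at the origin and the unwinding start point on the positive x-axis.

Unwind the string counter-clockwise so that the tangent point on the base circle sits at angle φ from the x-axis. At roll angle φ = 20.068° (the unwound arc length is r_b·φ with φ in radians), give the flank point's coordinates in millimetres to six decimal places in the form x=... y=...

x=9.105780 y=0.121595

pitch radius r_p = m·N/2 = 1.052·17/2 = 8.942000
base radius r_b = r_p·cos α = 8.942000·cos 16.022° = 8.594655
roll angle φ = 20.068° = 0.35025267 rad
x = r_b·(cos φ + φ·sin φ) = 8.594655·(0.93928604 + 0.35025267·0.34313515) = 9.105780
y = r_b·(sin φ − φ·cos φ) = 8.594655·(0.34313515 − 0.35025267·0.93928604) = 0.121595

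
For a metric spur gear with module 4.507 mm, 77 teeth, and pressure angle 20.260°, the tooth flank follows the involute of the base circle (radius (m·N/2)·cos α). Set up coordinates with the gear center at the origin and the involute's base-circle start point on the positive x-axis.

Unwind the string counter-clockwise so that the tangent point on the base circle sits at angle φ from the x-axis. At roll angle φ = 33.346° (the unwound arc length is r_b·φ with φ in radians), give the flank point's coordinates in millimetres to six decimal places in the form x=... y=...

pitch radius r_p = m·N/2 = 4.507·77/2 = 173.519500
base radius r_b = r_p·cos α = 173.519500·cos 20.260° = 162.784007
roll angle φ = 33.346° = 0.58199749 rad
x = r_b·(cos φ + φ·sin φ) = 162.784007·(0.83536631 + 0.58199749·0.54969367) = 188.062189
y = r_b·(sin φ − φ·cos φ) = 162.784007·(0.54969367 − 0.58199749·0.83536631) = 10.338831

x=188.062189 y=10.338831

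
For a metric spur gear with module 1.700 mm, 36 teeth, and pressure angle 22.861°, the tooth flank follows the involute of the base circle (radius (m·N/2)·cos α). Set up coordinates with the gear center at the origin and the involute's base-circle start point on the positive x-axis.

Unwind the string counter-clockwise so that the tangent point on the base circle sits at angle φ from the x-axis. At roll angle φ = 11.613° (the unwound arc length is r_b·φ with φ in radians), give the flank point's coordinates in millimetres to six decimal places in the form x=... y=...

x=28.769608 y=0.077939

pitch radius r_p = m·N/2 = 1.700·36/2 = 30.600000
base radius r_b = r_p·cos α = 30.600000·cos 22.861° = 28.196372
roll angle φ = 11.613° = 0.20268509 rad
x = r_b·(cos φ + φ·sin φ) = 28.196372·(0.97952960 + 0.20268509·0.20130017) = 28.769608
y = r_b·(sin φ − φ·cos φ) = 28.196372·(0.20130017 − 0.20268509·0.97952960) = 0.077939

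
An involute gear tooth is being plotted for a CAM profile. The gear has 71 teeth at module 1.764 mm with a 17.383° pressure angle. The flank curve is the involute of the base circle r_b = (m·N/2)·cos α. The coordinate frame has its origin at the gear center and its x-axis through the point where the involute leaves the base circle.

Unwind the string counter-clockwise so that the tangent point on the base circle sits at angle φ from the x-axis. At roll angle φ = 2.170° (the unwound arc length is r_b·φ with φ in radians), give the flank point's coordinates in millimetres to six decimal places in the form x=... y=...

pitch radius r_p = m·N/2 = 1.764·71/2 = 62.622000
base radius r_b = r_p·cos α = 62.622000·cos 17.383° = 59.761991
roll angle φ = 2.170° = 0.03787364 rad
x = r_b·(cos φ + φ·sin φ) = 59.761991·(0.99928288 + 0.03787364·0.03786459) = 59.804838
y = r_b·(sin φ − φ·cos φ) = 59.761991·(0.03786459 − 0.03787364·0.99928288) = 0.001082

x=59.804838 y=0.001082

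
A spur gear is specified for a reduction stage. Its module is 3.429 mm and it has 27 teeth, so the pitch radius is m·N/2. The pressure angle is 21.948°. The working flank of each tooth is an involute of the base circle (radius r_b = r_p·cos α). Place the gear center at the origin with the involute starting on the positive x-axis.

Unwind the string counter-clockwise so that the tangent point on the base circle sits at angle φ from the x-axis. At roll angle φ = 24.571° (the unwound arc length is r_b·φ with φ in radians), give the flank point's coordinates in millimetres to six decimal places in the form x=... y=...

x=46.704949 y=1.108147

pitch radius r_p = m·N/2 = 3.429·27/2 = 46.291500
base radius r_b = r_p·cos α = 46.291500·cos 21.948° = 42.936452
roll angle φ = 24.571° = 0.42884485 rad
x = r_b·(cos φ + φ·sin φ) = 42.936452·(0.90944669 + 0.42884485·0.41582053) = 46.704949
y = r_b·(sin φ − φ·cos φ) = 42.936452·(0.41582053 − 0.42884485·0.90944669) = 1.108147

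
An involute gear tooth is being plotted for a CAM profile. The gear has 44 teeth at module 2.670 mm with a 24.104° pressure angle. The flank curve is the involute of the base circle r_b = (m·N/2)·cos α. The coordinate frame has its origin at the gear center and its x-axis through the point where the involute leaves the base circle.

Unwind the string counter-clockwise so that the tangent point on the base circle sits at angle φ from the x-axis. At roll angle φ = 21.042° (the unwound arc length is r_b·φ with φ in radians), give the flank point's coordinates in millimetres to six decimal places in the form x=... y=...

pitch radius r_p = m·N/2 = 2.670·44/2 = 58.740000
base radius r_b = r_p·cos α = 58.740000·cos 24.104° = 53.618205
roll angle φ = 21.042° = 0.36725218 rad
x = r_b·(cos φ + φ·sin φ) = 53.618205·(0.93331748 + 0.36725218·0.35905220) = 57.113049
y = r_b·(sin φ − φ·cos φ) = 53.618205·(0.35905220 − 0.36725218·0.93331748) = 0.873404

x=57.113049 y=0.873404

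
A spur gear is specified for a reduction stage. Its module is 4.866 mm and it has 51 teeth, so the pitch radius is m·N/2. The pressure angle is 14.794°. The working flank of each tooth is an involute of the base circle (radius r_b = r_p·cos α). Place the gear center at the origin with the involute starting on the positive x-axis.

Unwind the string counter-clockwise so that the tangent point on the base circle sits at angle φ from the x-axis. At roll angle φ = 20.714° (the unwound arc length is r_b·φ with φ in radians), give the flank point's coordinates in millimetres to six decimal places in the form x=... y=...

x=127.555484 y=1.865036

pitch radius r_p = m·N/2 = 4.866·51/2 = 124.083000
base radius r_b = r_p·cos α = 124.083000·cos 14.794° = 119.969665
roll angle φ = 20.714° = 0.36152750 rad
x = r_b·(cos φ + φ·sin φ) = 119.969665·(0.93535763 + 0.36152750·0.35370341) = 127.555484
y = r_b·(sin φ − φ·cos φ) = 119.969665·(0.35370341 − 0.36152750·0.93535763) = 1.865036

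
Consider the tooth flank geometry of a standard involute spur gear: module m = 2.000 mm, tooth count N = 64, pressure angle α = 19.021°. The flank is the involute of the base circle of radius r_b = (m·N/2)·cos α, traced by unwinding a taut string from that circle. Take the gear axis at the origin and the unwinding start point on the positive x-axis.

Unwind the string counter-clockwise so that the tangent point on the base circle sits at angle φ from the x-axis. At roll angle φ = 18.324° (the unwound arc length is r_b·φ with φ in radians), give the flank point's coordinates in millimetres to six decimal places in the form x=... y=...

pitch radius r_p = m·N/2 = 2.000·64/2 = 64.000000
base radius r_b = r_p·cos α = 64.000000·cos 19.021° = 60.505548
roll angle φ = 18.324° = 0.31981413 rad
x = r_b·(cos φ + φ·sin φ) = 60.505548·(0.94929387 + 0.31981413·0.31439012) = 63.521161
y = r_b·(sin φ − φ·cos φ) = 60.505548·(0.31439012 − 0.31981413·0.94929387) = 0.653008

x=63.521161 y=0.653008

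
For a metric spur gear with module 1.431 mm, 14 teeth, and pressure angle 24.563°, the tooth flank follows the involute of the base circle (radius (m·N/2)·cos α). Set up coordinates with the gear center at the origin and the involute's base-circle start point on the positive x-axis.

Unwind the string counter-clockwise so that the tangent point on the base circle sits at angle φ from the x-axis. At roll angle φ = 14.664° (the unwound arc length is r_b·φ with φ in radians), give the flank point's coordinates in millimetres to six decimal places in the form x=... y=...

x=9.404022 y=0.050578

pitch radius r_p = m·N/2 = 1.431·14/2 = 10.017000
base radius r_b = r_p·cos α = 10.017000·cos 24.563° = 9.110509
roll angle φ = 14.664° = 0.25593508 rad
x = r_b·(cos φ + φ·sin φ) = 9.110509·(0.96742700 + 0.25593508·0.25315014) = 9.404022
y = r_b·(sin φ − φ·cos φ) = 9.110509·(0.25315014 − 0.25593508·0.96742700) = 0.050578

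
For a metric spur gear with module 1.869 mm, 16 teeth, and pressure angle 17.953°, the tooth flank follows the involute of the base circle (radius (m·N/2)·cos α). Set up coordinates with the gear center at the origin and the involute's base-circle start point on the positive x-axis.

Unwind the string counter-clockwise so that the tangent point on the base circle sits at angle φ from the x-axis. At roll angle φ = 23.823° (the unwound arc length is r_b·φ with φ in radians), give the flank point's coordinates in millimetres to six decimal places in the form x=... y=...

x=15.400879 y=0.334961

pitch radius r_p = m·N/2 = 1.869·16/2 = 14.952000
base radius r_b = r_p·cos α = 14.952000·cos 17.953° = 14.223982
roll angle φ = 23.823° = 0.41578979 rad
x = r_b·(cos φ + φ·sin φ) = 14.223982·(0.91479760 + 0.41578979·0.40391255) = 15.400879
y = r_b·(sin φ − φ·cos φ) = 14.223982·(0.40391255 − 0.41578979·0.91479760) = 0.334961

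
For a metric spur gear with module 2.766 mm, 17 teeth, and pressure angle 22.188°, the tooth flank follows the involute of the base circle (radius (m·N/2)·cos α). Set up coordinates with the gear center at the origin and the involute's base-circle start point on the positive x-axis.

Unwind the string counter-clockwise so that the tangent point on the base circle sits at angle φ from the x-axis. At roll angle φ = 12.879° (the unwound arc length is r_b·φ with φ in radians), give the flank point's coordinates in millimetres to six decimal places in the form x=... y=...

x=22.313057 y=0.082001

pitch radius r_p = m·N/2 = 2.766·17/2 = 23.511000
base radius r_b = r_p·cos α = 23.511000·cos 22.188° = 21.770003
roll angle φ = 12.879° = 0.22478095 rad
x = r_b·(cos φ + φ·sin φ) = 21.770003·(0.97484295 + 0.22478095·0.22289283) = 22.313057
y = r_b·(sin φ − φ·cos φ) = 21.770003·(0.22289283 − 0.22478095·0.97484295) = 0.082001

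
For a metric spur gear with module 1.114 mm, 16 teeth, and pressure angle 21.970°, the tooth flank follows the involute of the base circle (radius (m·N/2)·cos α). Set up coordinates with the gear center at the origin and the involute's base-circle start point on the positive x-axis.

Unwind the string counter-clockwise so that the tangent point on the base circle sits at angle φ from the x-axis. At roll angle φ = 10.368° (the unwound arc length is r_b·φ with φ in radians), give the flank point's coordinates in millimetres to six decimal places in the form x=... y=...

x=8.399019 y=0.016271

pitch radius r_p = m·N/2 = 1.114·16/2 = 8.912000
base radius r_b = r_p·cos α = 8.912000·cos 21.970° = 8.264809
roll angle φ = 10.368° = 0.18095574 rad
x = r_b·(cos φ + φ·sin φ) = 8.264809·(0.98367214 + 0.18095574·0.17996979) = 8.399019
y = r_b·(sin φ − φ·cos φ) = 8.264809·(0.17996979 − 0.18095574·0.98367214) = 0.016271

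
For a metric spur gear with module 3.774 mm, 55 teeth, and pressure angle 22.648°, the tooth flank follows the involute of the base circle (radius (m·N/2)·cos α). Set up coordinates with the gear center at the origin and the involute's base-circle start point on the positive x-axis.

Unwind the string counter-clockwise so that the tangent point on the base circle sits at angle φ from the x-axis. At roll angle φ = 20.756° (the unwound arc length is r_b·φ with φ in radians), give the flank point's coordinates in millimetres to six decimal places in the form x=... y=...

pitch radius r_p = m·N/2 = 3.774·55/2 = 103.785000
base radius r_b = r_p·cos α = 103.785000·cos 22.648° = 95.781926
roll angle φ = 20.756° = 0.36226054 rad
x = r_b·(cos φ + φ·sin φ) = 95.781926·(0.93509810 + 0.36226054·0.35438896) = 101.862089
y = r_b·(sin φ − φ·cos φ) = 95.781926·(0.35438896 − 0.36226054·0.93509810) = 1.498012

x=101.862089 y=1.498012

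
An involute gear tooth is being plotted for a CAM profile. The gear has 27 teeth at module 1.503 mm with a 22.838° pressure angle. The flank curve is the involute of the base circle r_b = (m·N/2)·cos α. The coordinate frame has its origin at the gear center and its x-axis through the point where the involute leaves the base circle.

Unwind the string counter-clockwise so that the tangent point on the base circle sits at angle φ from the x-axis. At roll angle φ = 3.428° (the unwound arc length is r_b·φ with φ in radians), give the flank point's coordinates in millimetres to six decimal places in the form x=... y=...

pitch radius r_p = m·N/2 = 1.503·27/2 = 20.290500
base radius r_b = r_p·cos α = 20.290500·cos 22.838° = 18.699845
roll angle φ = 3.428° = 0.05982989 rad
x = r_b·(cos φ + φ·sin φ) = 18.699845·(0.99821073 + 0.05982989·0.05979420) = 18.733284
y = r_b·(sin φ − φ·cos φ) = 18.699845·(0.05979420 − 0.05982989·0.99821073) = 0.001334

x=18.733284 y=0.001334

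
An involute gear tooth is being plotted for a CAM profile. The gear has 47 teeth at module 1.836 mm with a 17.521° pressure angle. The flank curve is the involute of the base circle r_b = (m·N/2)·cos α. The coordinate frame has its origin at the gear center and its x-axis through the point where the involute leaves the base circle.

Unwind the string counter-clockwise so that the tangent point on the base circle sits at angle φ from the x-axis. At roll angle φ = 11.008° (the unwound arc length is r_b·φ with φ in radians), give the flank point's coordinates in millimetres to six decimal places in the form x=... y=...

pitch radius r_p = m·N/2 = 1.836·47/2 = 43.146000
base radius r_b = r_p·cos α = 43.146000·cos 17.521° = 41.144313
roll angle φ = 11.008° = 0.19212584 rad
x = r_b·(cos φ + φ·sin φ) = 41.144313·(0.98160053 + 0.19212584·0.19094605) = 41.896687
y = r_b·(sin φ − φ·cos φ) = 41.144313·(0.19094605 − 0.19212584·0.98160053) = 0.096904

x=41.896687 y=0.096904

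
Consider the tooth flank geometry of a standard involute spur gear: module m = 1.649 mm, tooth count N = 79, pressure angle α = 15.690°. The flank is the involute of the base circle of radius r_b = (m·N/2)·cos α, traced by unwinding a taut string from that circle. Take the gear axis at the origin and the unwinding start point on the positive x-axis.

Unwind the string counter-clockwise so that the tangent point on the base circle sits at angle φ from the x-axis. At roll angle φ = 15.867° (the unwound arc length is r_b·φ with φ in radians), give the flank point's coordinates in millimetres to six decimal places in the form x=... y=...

pitch radius r_p = m·N/2 = 1.649·79/2 = 65.135500
base radius r_b = r_p·cos α = 65.135500·cos 15.690° = 62.708484
roll angle φ = 15.867° = 0.27693139 rad
x = r_b·(cos φ + φ·sin φ) = 62.708484·(0.96189894 + 0.27693139·0.27340525) = 65.067165
y = r_b·(sin φ − φ·cos φ) = 62.708484·(0.27340525 − 0.27693139·0.96189894) = 0.440542

x=65.067165 y=0.440542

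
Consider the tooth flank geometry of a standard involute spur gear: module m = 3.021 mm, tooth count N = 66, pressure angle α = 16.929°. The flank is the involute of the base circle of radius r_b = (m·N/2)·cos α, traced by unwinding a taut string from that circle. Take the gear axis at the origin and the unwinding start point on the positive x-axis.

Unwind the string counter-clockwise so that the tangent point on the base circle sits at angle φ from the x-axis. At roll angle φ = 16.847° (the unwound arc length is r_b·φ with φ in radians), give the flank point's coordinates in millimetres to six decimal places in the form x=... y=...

pitch radius r_p = m·N/2 = 3.021·66/2 = 99.693000
base radius r_b = r_p·cos α = 99.693000·cos 16.929° = 95.372936
roll angle φ = 16.847° = 0.29403562 rad
x = r_b·(cos φ + φ·sin φ) = 95.372936·(0.95708208 + 0.29403562·0.28981699) = 99.407078
y = r_b·(sin φ − φ·cos φ) = 95.372936·(0.28981699 − 0.29403562·0.95708208) = 0.801206

x=99.407078 y=0.801206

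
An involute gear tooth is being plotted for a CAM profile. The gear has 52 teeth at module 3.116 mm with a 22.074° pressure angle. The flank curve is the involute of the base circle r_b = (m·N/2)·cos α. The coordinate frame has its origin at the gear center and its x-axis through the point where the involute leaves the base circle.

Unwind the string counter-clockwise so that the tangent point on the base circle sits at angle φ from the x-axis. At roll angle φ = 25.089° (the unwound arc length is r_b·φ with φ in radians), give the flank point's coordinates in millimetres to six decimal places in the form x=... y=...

x=81.933912 y=2.061201

pitch radius r_p = m·N/2 = 3.116·52/2 = 81.016000
base radius r_b = r_p·cos α = 81.016000·cos 22.074° = 75.077467
roll angle φ = 25.089° = 0.43788566 rad
x = r_b·(cos φ + φ·sin φ) = 75.077467·(0.90565022 + 0.43788566·0.42402556) = 81.933912
y = r_b·(sin φ − φ·cos φ) = 75.077467·(0.42402556 − 0.43788566·0.90565022) = 2.061201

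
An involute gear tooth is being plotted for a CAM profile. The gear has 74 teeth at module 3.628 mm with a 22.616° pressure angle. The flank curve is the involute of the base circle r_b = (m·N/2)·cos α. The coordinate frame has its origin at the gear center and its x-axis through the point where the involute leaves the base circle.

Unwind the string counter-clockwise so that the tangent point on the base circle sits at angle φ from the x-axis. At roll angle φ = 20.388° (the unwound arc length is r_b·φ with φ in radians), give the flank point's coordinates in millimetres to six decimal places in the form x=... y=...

pitch radius r_p = m·N/2 = 3.628·74/2 = 134.236000
base radius r_b = r_p·cos α = 134.236000·cos 22.616° = 123.913636
roll angle φ = 20.388° = 0.35583773 rad
x = r_b·(cos φ + φ·sin φ) = 123.913636·(0.93735497 + 0.35583773·0.34837574) = 131.512046
y = r_b·(sin φ − φ·cos φ) = 123.913636·(0.34837574 − 0.35583773·0.93735497) = 1.837574

x=131.512046 y=1.837574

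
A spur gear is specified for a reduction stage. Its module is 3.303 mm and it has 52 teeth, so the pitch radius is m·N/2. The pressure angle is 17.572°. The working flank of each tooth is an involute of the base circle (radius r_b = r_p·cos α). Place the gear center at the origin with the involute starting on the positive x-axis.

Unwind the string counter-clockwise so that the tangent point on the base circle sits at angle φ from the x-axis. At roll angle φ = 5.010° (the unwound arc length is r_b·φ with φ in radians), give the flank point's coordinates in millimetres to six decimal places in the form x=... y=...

pitch radius r_p = m·N/2 = 3.303·52/2 = 85.878000
base radius r_b = r_p·cos α = 85.878000·cos 17.572° = 81.870788
roll angle φ = 5.010° = 0.08744100 rad
x = r_b·(cos φ + φ·sin φ) = 81.870788·(0.99617947 + 0.08744100·0.08732961) = 82.183179
y = r_b·(sin φ − φ·cos φ) = 81.870788·(0.08732961 − 0.08744100·0.99617947) = 0.018231

x=82.183179 y=0.018231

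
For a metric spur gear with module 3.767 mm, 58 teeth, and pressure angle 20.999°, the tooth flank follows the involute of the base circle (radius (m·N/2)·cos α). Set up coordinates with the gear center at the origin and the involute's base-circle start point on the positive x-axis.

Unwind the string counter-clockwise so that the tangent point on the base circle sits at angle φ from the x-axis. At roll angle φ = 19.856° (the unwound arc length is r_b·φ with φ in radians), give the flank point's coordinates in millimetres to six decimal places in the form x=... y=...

pitch radius r_p = m·N/2 = 3.767·58/2 = 109.243000
base radius r_b = r_p·cos α = 109.243000·cos 20.999° = 101.987810
roll angle φ = 19.856° = 0.34655258 rad
x = r_b·(cos φ + φ·sin φ) = 101.987810·(0.94054924 + 0.34655258·0.33965736) = 107.929454
y = r_b·(sin φ − φ·cos φ) = 101.987810·(0.33965736 − 0.34655258·0.94054924) = 1.398008

x=107.929454 y=1.398008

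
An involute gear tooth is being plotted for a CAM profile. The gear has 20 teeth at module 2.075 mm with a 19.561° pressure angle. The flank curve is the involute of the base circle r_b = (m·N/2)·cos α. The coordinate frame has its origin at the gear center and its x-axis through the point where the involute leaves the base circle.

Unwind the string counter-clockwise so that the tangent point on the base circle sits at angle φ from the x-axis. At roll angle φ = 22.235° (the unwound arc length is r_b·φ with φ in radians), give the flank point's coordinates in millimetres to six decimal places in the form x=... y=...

x=20.969766 y=0.375205

pitch radius r_p = m·N/2 = 2.075·20/2 = 20.750000
base radius r_b = r_p·cos α = 20.750000·cos 19.561° = 19.552426
roll angle φ = 22.235° = 0.38807396 rad
x = r_b·(cos φ + φ·sin φ) = 19.552426·(0.92563960 + 0.38807396·0.37840630) = 20.969766
y = r_b·(sin φ − φ·cos φ) = 19.552426·(0.37840630 − 0.38807396·0.92563960) = 0.375205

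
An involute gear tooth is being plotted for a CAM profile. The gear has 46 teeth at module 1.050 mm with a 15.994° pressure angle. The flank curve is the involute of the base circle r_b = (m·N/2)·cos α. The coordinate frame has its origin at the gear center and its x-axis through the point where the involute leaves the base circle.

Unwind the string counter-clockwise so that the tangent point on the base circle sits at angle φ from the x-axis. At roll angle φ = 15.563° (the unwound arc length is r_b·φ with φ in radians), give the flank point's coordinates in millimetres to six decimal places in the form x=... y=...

x=24.055848 y=0.153941

pitch radius r_p = m·N/2 = 1.050·46/2 = 24.150000
base radius r_b = r_p·cos α = 24.150000·cos 15.994° = 23.215167
roll angle φ = 15.563° = 0.27162559 rad
x = r_b·(cos φ + φ·sin φ) = 23.215167·(0.96333603 + 0.27162559·0.26829778) = 24.055848
y = r_b·(sin φ − φ·cos φ) = 23.215167·(0.26829778 − 0.27162559·0.96333603) = 0.153941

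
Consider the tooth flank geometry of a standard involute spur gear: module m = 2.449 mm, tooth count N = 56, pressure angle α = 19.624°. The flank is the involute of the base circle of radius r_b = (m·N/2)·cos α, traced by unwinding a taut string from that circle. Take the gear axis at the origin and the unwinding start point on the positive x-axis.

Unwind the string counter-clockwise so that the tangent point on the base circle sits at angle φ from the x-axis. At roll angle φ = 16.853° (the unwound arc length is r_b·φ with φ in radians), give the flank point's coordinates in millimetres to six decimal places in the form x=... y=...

x=67.323056 y=0.543175

pitch radius r_p = m·N/2 = 2.449·56/2 = 68.572000
base radius r_b = r_p·cos α = 68.572000·cos 19.624° = 64.589123
roll angle φ = 16.853° = 0.29414034 rad
x = r_b·(cos φ + φ·sin φ) = 64.589123·(0.95705173 + 0.29414034·0.28991722) = 67.323056
y = r_b·(sin φ − φ·cos φ) = 64.589123·(0.28991722 − 0.29414034·0.95705173) = 0.543175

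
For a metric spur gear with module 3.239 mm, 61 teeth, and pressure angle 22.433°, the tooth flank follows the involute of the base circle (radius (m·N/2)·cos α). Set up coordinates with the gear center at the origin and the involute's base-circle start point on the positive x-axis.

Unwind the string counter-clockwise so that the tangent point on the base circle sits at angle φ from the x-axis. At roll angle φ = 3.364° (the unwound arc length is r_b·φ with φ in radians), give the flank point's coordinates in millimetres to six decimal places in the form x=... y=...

pitch radius r_p = m·N/2 = 3.239·61/2 = 98.789500
base radius r_b = r_p·cos α = 98.789500·cos 22.433° = 91.313743
roll angle φ = 3.364° = 0.05871288 rad
x = r_b·(cos φ + φ·sin φ) = 91.313743·(0.99827689 + 0.05871288·0.05867915) = 91.470996
y = r_b·(sin φ − φ·cos φ) = 91.313743·(0.05867915 − 0.05871288·0.99827689) = 0.006158

x=91.470996 y=0.006158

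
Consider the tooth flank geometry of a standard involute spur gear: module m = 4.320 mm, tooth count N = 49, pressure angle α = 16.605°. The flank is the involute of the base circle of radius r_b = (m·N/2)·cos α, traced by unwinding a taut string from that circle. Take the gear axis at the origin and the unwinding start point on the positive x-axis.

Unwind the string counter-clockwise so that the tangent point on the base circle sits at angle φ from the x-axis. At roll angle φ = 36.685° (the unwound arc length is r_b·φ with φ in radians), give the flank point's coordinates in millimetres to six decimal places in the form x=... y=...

x=120.133430 y=8.515638

pitch radius r_p = m·N/2 = 4.320·49/2 = 105.840000
base radius r_b = r_p·cos α = 105.840000·cos 16.605° = 101.426222
roll angle φ = 36.685° = 0.64027404 rad
x = r_b·(cos φ + φ·sin φ) = 101.426222·(0.80193207 + 0.64027404·0.59741522) = 120.133430
y = r_b·(sin φ − φ·cos φ) = 101.426222·(0.59741522 − 0.64027404·0.80193207) = 8.515638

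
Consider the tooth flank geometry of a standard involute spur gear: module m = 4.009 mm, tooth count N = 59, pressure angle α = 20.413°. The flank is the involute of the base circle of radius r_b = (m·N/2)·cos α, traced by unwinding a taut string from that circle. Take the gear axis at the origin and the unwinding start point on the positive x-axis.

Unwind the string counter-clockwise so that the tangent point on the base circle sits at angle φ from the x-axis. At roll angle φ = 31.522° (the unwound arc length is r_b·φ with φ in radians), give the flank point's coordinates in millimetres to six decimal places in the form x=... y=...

pitch radius r_p = m·N/2 = 4.009·59/2 = 118.265500
base radius r_b = r_p·cos α = 118.265500·cos 20.413° = 110.838767
roll angle φ = 31.522° = 0.55016269 rad
x = r_b·(cos φ + φ·sin φ) = 110.838767·(0.85243948 + 0.55016269·0.52282592) = 126.364927
y = r_b·(sin φ − φ·cos φ) = 110.838767·(0.52282592 − 0.55016269·0.85243948) = 5.968171

x=126.364927 y=5.968171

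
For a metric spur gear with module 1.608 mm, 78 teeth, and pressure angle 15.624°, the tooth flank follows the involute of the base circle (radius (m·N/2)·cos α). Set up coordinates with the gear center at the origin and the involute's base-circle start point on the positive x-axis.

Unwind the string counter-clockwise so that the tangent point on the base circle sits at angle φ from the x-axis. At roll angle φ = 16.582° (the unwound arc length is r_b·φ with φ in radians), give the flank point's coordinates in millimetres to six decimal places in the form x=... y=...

x=62.871351 y=0.483926

pitch radius r_p = m·N/2 = 1.608·78/2 = 62.712000
base radius r_b = r_p·cos α = 62.712000·cos 15.624° = 60.394781
roll angle φ = 16.582° = 0.28941050 rad
x = r_b·(cos φ + φ·sin φ) = 60.394781·(0.95841228 + 0.28941050·0.28538729) = 62.871351
y = r_b·(sin φ − φ·cos φ) = 60.394781·(0.28538729 − 0.28941050·0.95841228) = 0.483926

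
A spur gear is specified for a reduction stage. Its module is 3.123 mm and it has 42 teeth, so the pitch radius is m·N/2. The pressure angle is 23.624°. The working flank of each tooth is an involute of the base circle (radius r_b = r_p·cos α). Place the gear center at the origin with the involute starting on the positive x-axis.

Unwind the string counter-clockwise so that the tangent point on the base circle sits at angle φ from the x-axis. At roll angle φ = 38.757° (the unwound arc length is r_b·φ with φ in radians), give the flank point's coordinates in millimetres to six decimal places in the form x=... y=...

pitch radius r_p = m·N/2 = 3.123·42/2 = 65.583000
base radius r_b = r_p·cos α = 65.583000·cos 23.624° = 60.086813
roll angle φ = 38.757° = 0.67643726 rad
x = r_b·(cos φ + φ·sin φ) = 60.086813·(0.77980801 + 0.67643726·0.62601875) = 72.300685
y = r_b·(sin φ − φ·cos φ) = 60.086813·(0.62601875 − 0.67643726·0.77980801) = 5.920207

x=72.300685 y=5.920207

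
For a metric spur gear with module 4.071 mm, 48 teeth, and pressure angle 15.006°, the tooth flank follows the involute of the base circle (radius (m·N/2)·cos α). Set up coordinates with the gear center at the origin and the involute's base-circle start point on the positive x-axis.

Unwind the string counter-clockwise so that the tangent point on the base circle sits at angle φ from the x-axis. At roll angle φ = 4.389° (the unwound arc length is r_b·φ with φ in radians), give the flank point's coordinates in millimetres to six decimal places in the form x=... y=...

x=94.648648 y=0.014132

pitch radius r_p = m·N/2 = 4.071·48/2 = 97.704000
base radius r_b = r_p·cos α = 97.704000·cos 15.006° = 94.372168
roll angle φ = 4.389° = 0.07660250 rad
x = r_b·(cos φ + φ·sin φ) = 94.372168·(0.99706746 + 0.07660250·0.07652761) = 94.648648
y = r_b·(sin φ − φ·cos φ) = 94.372168·(0.07652761 − 0.07660250·0.99706746) = 0.014132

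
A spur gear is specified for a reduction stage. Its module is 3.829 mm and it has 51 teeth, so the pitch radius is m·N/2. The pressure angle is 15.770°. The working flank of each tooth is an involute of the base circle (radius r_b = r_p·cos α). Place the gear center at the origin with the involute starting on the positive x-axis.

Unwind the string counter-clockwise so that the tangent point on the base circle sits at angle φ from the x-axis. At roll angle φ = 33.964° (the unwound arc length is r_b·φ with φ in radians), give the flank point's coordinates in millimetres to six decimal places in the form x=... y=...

pitch radius r_p = m·N/2 = 3.829·51/2 = 97.639500
base radius r_b = r_p·cos α = 97.639500·cos 15.770° = 93.964391
roll angle φ = 33.964° = 0.59278363 rad
x = r_b·(cos φ + φ·sin φ) = 93.964391·(0.82938876 + 0.59278363·0.55867189) = 109.051343
y = r_b·(sin φ − φ·cos φ) = 93.964391·(0.55867189 − 0.59278363·0.82938876) = 6.297852

x=109.051343 y=6.297852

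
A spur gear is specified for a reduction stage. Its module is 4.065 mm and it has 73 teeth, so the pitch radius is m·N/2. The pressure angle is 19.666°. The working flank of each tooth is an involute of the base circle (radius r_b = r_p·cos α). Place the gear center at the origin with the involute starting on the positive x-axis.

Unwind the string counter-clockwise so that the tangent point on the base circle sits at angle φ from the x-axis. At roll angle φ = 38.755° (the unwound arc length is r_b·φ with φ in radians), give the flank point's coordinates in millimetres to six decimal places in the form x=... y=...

x=168.115955 y=13.764008

pitch radius r_p = m·N/2 = 4.065·73/2 = 148.372500
base radius r_b = r_p·cos α = 148.372500·cos 19.666° = 139.717994
roll angle φ = 38.755° = 0.67640235 rad
x = r_b·(cos φ + φ·sin φ) = 139.717994·(0.77982986 + 0.67640235·0.62599153) = 168.115955
y = r_b·(sin φ − φ·cos φ) = 139.717994·(0.62599153 − 0.67640235·0.77982986) = 13.764008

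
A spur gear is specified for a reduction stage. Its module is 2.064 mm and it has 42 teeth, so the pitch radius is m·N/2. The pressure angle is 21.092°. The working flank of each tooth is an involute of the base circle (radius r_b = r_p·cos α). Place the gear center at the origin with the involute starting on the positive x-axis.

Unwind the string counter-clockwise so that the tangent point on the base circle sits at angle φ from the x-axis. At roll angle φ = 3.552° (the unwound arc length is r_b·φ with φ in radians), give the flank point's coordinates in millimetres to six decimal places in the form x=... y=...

x=40.517753 y=0.003211

pitch radius r_p = m·N/2 = 2.064·42/2 = 43.344000
base radius r_b = r_p·cos α = 43.344000·cos 21.092° = 40.440116
roll angle φ = 3.552° = 0.06199410 rad
x = r_b·(cos φ + φ·sin φ) = 40.440116·(0.99807898 + 0.06199410·0.06195439) = 40.517753
y = r_b·(sin φ − φ·cos φ) = 40.440116·(0.06195439 − 0.06199410·0.99807898) = 0.003211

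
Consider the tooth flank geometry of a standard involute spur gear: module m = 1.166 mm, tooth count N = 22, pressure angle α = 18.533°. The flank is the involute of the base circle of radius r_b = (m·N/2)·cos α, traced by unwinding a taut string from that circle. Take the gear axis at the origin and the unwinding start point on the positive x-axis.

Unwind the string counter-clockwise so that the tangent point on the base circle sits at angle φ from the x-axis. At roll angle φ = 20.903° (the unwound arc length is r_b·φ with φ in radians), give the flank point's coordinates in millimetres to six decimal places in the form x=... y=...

x=12.943416 y=0.194227

pitch radius r_p = m·N/2 = 1.166·22/2 = 12.826000
base radius r_b = r_p·cos α = 12.826000·cos 18.533° = 12.160853
roll angle φ = 20.903° = 0.36482617 rad
x = r_b·(cos φ + φ·sin φ) = 12.160853·(0.93418579 + 0.36482617·0.35678691) = 12.943416
y = r_b·(sin φ − φ·cos φ) = 12.160853·(0.35678691 − 0.36482617·0.93418579) = 0.194227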